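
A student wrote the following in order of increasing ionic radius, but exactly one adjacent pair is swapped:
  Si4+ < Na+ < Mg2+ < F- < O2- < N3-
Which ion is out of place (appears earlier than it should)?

Na+

Scanning neighbour by neighbour, only Na+/Mg2+ violates a trend: both have 10 electrons but Z(Mg)=12 > Z(Na)=11, so Mg2+ should be the smaller of the two. That makes Na+ the one sitting a position early relative to where it belongs.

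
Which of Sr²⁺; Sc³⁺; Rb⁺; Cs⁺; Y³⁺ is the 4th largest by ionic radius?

Y³⁺

Sc³⁺ (Z=21, 18 e⁻), Y³⁺ (Z=39, 36 e⁻), Sr²⁺ (Z=38, 36 e⁻), Rb⁺ (Z=37, 36 e⁻), Cs⁺ (Z=55, 54 e⁻). Sc³⁺ < Y³⁺ (same group, 1 shell fewer); Y³⁺ < Sr²⁺ (isoelectronic, higher Z=39 is smaller); Sr²⁺ < Rb⁺ (both 36 e⁻, Z=38>37); Rb⁺ < Cs⁺ (same group, 1 shell fewer).
Full ascending order: Sc³⁺ < Y³⁺ < Sr²⁺ < Rb⁺ < Cs⁺. Counting from the largest, position 4 is Y³⁺.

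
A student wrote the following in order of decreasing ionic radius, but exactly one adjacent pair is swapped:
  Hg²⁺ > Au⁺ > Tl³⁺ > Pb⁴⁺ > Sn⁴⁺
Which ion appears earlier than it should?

Hg²⁺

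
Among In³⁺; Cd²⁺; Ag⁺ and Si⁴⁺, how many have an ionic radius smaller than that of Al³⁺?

1

Electron counts and nuclear charges: Si⁴⁺ (Z=14, 10 e⁻), Al³⁺ (Z=13, 10 e⁻), In³⁺ (Z=49, 46 e⁻), Cd²⁺ (Z=48, 46 e⁻), Ag⁺ (Z=47, 46 e⁻). Si⁴⁺ < Al³⁺ (both 10 e⁻, Z=14>13); Al³⁺ < In³⁺ (same group, period 3 vs 5); In³⁺ < Cd²⁺ (both 46 e⁻, Z=49>48); Cd²⁺ < Ag⁺ (isoelectronic, higher Z=48 is smaller).
Ordering all of them (including Al³⁺) by radius gives Si⁴⁺ < Al³⁺ < In³⁺ < Cd²⁺ < Ag⁺. Count: 1.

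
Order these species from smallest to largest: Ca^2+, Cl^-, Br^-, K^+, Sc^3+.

Work out protons and electrons: Sc^3+ has 18 e⁻ (Z=21), Ca^2+ has 18 e⁻ (Z=20), K^+ has 18 e⁻ (Z=19), Cl^- has 18 e⁻ (Z=17), Br^- has 36 e⁻ (Z=35). Sc^3+ < Ca^2+ (both 18 e⁻, Z=21>20); Ca^2+ < K^+ (both 18 e⁻, Z=20>19); K^+ < Cl^- (both 18 e⁻, Z=19>17); Cl^- < Br^- (same group, 1 shell fewer).

Sc^3+ < Ca^2+ < K^+ < Cl^- < Br^-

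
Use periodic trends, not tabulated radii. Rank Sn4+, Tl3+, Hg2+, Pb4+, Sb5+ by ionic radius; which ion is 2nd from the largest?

Sb5+ (Z=51, 46 e⁻), Sn4+ (Z=50, 46 e⁻), Pb4+ (Z=82, 78 e⁻), Tl3+ (Z=81, 78 e⁻), Hg2+ (Z=80, 78 e⁻). Sb5+ < Sn4+ (both 46 e⁻, Z=51>50); Sn4+ < Pb4+ (same group, 1 shell fewer); Pb4+ < Tl3+ (both 78 e⁻, Z=82>81); Tl3+ < Hg2+ (both 78 e⁻, Z=81>80).
That gives Sb5+ < Sn4+ < Pb4+ < Tl3+ < Hg2+. From the largest end, number 2 is Tl3+.

Tl3+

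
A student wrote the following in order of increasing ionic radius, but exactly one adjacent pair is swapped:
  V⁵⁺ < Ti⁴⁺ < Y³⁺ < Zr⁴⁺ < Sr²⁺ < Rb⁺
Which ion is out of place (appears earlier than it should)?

Y³⁺

Check each adjacent pair. Y³⁺ and Zr⁴⁺ are reversed: Zr⁴⁺ and Y³⁺ share 36 electrons; the higher nuclear charge on Zr (Z=40) contracts it more, so Zr⁴⁺ < Y³⁺. No other neighbouring pair contradicts the periodic trends, so Y³⁺ is the ion listed too early.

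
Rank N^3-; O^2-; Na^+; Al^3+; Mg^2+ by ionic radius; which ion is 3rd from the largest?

Na^+

Each ion has 10 electrons. The ranking follows nuclear charge in reverse — greater Z gives a smaller radius. Al^3+ (Z=13), Mg^2+ (Z=12), Na^+ (Z=11), O^2- (Z=8), N^3- (Z=7).
Ordering: Al^3+ < Mg^2+ < Na^+ < O^2- < N^3-. The 3rd largest is Na^+.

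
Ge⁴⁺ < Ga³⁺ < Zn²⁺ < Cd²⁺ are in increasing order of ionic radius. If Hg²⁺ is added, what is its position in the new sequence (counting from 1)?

Work out protons and electrons: Ge⁴⁺ has 28 e⁻ (Z=32), Ga³⁺ has 28 e⁻ (Z=31), Zn²⁺ has 28 e⁻ (Z=30), Cd²⁺ has 46 e⁻ (Z=48), Hg²⁺ has 78 e⁻ (Z=80). Ge⁴⁺ < Ga³⁺ (both 28 e⁻, Z=32>31); Ga³⁺ < Zn²⁺ (isoelectronic, higher Z=31 is smaller); Zn²⁺ < Cd²⁺ (same group, period 4 vs 5); Cd²⁺ < Hg²⁺ (same group, 1 shell fewer).
Merged order: Ge⁴⁺ < Ga³⁺ < Zn²⁺ < Cd²⁺ < Hg²⁺ — Hg²⁺ is number 5.

5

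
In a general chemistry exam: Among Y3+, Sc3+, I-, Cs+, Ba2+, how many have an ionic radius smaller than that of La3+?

2

Electron counts and nuclear charges: Sc3+: 18 e⁻, Z=21, Y3+: 36 e⁻, Z=39, La3+: 54 e⁻, Z=57, Ba2+: 54 e⁻, Z=56, Cs+: 54 e⁻, Z=55, I-: 54 e⁻, Z=53. Sc3+ < Y3+ (same group, 1 shell fewer); Y3+ < La3+ (same group, period 5 vs 6); La3+ < Ba2+ (both 54 e⁻, Z=57>56); Ba2+ < Cs+ (isoelectronic, higher Z=56 is smaller); Cs+ < I- (both 54 e⁻, Z=55>53).
Placing each against La3+: smaller — Sc3+, Y3+; larger — Ba2+, Cs+, I-. So 2 are smaller.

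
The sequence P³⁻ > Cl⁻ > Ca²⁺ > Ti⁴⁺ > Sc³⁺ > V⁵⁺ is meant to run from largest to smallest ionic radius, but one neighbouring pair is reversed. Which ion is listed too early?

Ti⁴⁺

The pair Ti⁴⁺, Sc³⁺ is the wrong way round — Ti⁴⁺ and Sc³⁺ share 18 electrons; the higher nuclear charge on Ti (Z=22) contracts it more, so Ti⁴⁺ < Sc³⁺. All other adjacent pairs agree with periodic trends, so Ti⁴⁺ is the misplaced ion.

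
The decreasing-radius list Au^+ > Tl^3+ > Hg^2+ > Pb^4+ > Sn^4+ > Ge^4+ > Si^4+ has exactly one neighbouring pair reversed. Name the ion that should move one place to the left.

Compare adjacent ions: both have 78 electrons but Z(Tl)=81 > Z(Hg)=80, so Tl^3+ should be the smaller of the two — yet in this decreasing list Tl^3+ sits before Hg^2+. Nothing else is reversed, so Hg^2+ should move one place to the left.

Hg^2+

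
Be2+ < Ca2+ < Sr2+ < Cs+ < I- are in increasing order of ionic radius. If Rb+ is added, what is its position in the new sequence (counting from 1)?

Tabulating Z and e⁻: Be2+ (Z=4, 2 e⁻), Ca2+ (Z=20, 18 e⁻), Sr2+ (Z=38, 36 e⁻), Rb+ (Z=37, 36 e⁻), Cs+ (Z=55, 54 e⁻), I- (Z=53, 54 e⁻). Be2+ < Ca2+ (same group, 2 shells fewer); Ca2+ < Sr2+ (same group, 1 shell fewer); Sr2+ < Rb+ (isoelectronic, higher Z=38 is smaller); Rb+ < Cs+ (same group, period 5 vs 6); Cs+ < I- (isoelectronic, higher Z=55 is smaller).
The complete sequence is Be2+ < Ca2+ < Sr2+ < Rb+ < Cs+ < I-. Rb+ sits at position 4.

4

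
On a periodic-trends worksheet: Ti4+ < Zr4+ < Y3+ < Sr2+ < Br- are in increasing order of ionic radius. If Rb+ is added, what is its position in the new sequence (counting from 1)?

Ti4+ has 18 e⁻ (Z=22), Zr4+ has 36 e⁻ (Z=40), Y3+ has 36 e⁻ (Z=39), Sr2+ has 36 e⁻ (Z=38), Rb+ has 36 e⁻ (Z=37), Br- has 36 e⁻ (Z=35). Ti4+ < Zr4+ (same group, 1 shell fewer); Zr4+ < Y3+ (isoelectronic, higher Z=40 is smaller); Y3+ < Sr2+ (isoelectronic, higher Z=39 is smaller); Sr2+ < Rb+ (isoelectronic, higher Z=38 is smaller); Rb+ < Br- (isoelectronic, higher Z=37 is smaller).
With Rb+ included the full order is Ti4+ < Zr4+ < Y3+ < Sr2+ < Rb+ < Br-, so it takes position 5.

5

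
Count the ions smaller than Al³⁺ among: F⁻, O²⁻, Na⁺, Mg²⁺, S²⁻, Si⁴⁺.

Work out protons and electrons: Si⁴⁺ has 10 e⁻ (Z=14), Al³⁺ has 10 e⁻ (Z=13), Mg²⁺ has 10 e⁻ (Z=12), Na⁺ has 10 e⁻ (Z=11), F⁻ has 10 e⁻ (Z=9), O²⁻ has 10 e⁻ (Z=8), S²⁻ has 18 e⁻ (Z=16). Si⁴⁺ < Al³⁺ (isoelectronic, higher Z=14 is smaller); Al³⁺ < Mg²⁺ (both 10 e⁻, Z=13>12); Mg²⁺ < Na⁺ (both 10 e⁻, Z=12>11); Na⁺ < F⁻ (both 10 e⁻, Z=11>9); F⁻ < O²⁻ (both 10 e⁻, Z=9>8); O²⁻ < S²⁻ (same group, 1 shell fewer).
Placing each against Al³⁺: smaller — Si⁴⁺; larger — Mg²⁺, Na⁺, F⁻, O²⁻, S²⁻. So 1 is smaller.

1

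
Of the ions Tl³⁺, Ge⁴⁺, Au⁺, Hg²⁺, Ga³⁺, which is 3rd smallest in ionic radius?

Tl³⁺

First list Z and electron count for each: Ge⁴⁺ has 28 e⁻ (Z=32), Ga³⁺ has 28 e⁻ (Z=31), Tl³⁺ has 78 e⁻ (Z=81), Hg²⁺ has 78 e⁻ (Z=80), Au⁺ has 78 e⁻ (Z=79). Ge⁴⁺ < Ga³⁺ (both 28 e⁻, Z=32>31); Ga³⁺ < Tl³⁺ (same group, period 4 vs 6); Tl³⁺ < Hg²⁺ (isoelectronic, higher Z=81 is smaller); Hg²⁺ < Au⁺ (isoelectronic, higher Z=80 is smaller).
Ordering: Ge⁴⁺ < Ga³⁺ < Tl³⁺ < Hg²⁺ < Au⁺. The 3rd smallest is Tl³⁺.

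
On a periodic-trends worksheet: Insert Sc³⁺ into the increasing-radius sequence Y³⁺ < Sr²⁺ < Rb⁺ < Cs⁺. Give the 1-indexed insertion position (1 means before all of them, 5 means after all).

Sc³⁺ has 18 e⁻ (Z=21), Y³⁺ has 36 e⁻ (Z=39), Sr²⁺ has 36 e⁻ (Z=38), Rb⁺ has 36 e⁻ (Z=37), Cs⁺ has 54 e⁻ (Z=55). Sc³⁺ < Y³⁺ (same group, 1 shell fewer); Y³⁺ < Sr²⁺ (isoelectronic, higher Z=39 is smaller); Sr²⁺ < Rb⁺ (both 36 e⁻, Z=38>37); Rb⁺ < Cs⁺ (same group, period 5 vs 6).
Merged order: Sc³⁺ < Y³⁺ < Sr²⁺ < Rb⁺ < Cs⁺ — Sc³⁺ is number 1.

1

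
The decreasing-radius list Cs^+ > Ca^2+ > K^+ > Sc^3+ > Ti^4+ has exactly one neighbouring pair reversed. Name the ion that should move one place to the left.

K^+

Compare adjacent ions: they are isoelectronic (18 e⁻) and Ca has more protons than K (20 vs 19), making Ca^2+ smaller — yet in this decreasing list Ca^2+ sits before K^+. Nothing else is reversed, so K^+ should move one place to the left.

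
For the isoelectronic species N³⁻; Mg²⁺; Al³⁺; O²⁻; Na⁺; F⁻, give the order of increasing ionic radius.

Al³⁺ < Mg²⁺ < Na⁺ < F⁻ < O²⁻ < N³⁻

Each ion has 10 electrons. The ranking follows nuclear charge in reverse — greater Z gives a smaller radius. Al³⁺ (Z=13), Mg²⁺ (Z=12), Na⁺ (Z=11), F⁻ (Z=9), O²⁻ (Z=8), N³⁻ (Z=7).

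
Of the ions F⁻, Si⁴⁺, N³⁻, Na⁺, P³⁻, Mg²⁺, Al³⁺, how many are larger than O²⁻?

Si⁴⁺ (Z=14, 10 e⁻), Al³⁺ (Z=13, 10 e⁻), Mg²⁺ (Z=12, 10 e⁻), Na⁺ (Z=11, 10 e⁻), F⁻ (Z=9, 10 e⁻), O²⁻ (Z=8, 10 e⁻), N³⁻ (Z=7, 10 e⁻), P³⁻ (Z=15, 18 e⁻). Si⁴⁺ < Al³⁺ (isoelectronic, higher Z=14 is smaller); Al³⁺ < Mg²⁺ (isoelectronic, higher Z=13 is smaller); Mg²⁺ < Na⁺ (isoelectronic, higher Z=12 is smaller); Na⁺ < F⁻ (both 10 e⁻, Z=11>9); F⁻ < O²⁻ (isoelectronic, higher Z=9 is smaller); O²⁻ < N³⁻ (both 10 e⁻, Z=8>7); N³⁻ < P³⁻ (same group, 1 shell fewer).
Overall: Si⁴⁺ < Al³⁺ < Mg²⁺ < Na⁺ < F⁻ < O²⁻ < N³⁻ < P³⁻. O²⁻ has 5 below it and 2 above. So 2 are larger.

2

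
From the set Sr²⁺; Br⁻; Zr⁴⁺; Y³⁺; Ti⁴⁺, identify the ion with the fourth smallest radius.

Sr²⁺

Ti⁴⁺ (Z=22, 18 e⁻), Zr⁴⁺ (Z=40, 36 e⁻), Y³⁺ (Z=39, 36 e⁻), Sr²⁺ (Z=38, 36 e⁻), Br⁻ (Z=35, 36 e⁻). Ti⁴⁺ < Zr⁴⁺ (same group, 1 shell fewer); Zr⁴⁺ < Y³⁺ (both 36 e⁻, Z=40>39); Y³⁺ < Sr²⁺ (both 36 e⁻, Z=39>38); Sr²⁺ < Br⁻ (isoelectronic, higher Z=38 is smaller).
That gives Ti⁴⁺ < Zr⁴⁺ < Y³⁺ < Sr²⁺ < Br⁻. From the smallest end, number 4 is Sr²⁺.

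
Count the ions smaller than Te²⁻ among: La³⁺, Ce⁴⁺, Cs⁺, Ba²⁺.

4

These species are isoelectronic with 54 electrons. The only difference is the number of protons: Ce⁴⁺ (Z=58), La³⁺ (Z=57), Ba²⁺ (Z=56), Cs⁺ (Z=55), Te²⁻ (Z=52). The strongest nuclear pull (Ce⁴⁺) gives the smallest ion.
Overall: Ce⁴⁺ < La³⁺ < Ba²⁺ < Cs⁺ < Te²⁻. Te²⁻ has 4 below it and 0 above. So 4 are smaller.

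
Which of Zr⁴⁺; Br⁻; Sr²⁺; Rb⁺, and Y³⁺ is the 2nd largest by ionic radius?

Isoelectronic series (36 e⁻ each). Size is set by nuclear charge: more protons means a smaller ion. Zr⁴⁺ (Z=40), Y³⁺ (Z=39), Sr²⁺ (Z=38), Rb⁺ (Z=37), Br⁻ (Z=35).
Ordering: Zr⁴⁺ < Y³⁺ < Sr²⁺ < Rb⁺ < Br⁻. The 2nd largest is Rb⁺.

Rb⁺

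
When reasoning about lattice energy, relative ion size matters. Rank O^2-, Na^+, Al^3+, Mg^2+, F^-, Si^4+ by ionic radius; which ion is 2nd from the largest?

These species are isoelectronic with 10 electrons. The only difference is the number of protons: Si^4+ (Z=14), Al^3+ (Z=13), Mg^2+ (Z=12), Na^+ (Z=11), F^- (Z=9), O^2- (Z=8). The strongest nuclear pull (Si^4+) gives the smallest ion.
That gives Si^4+ < Al^3+ < Mg^2+ < Na^+ < F^- < O^2-. From the largest end, number 2 is F^-.

F^-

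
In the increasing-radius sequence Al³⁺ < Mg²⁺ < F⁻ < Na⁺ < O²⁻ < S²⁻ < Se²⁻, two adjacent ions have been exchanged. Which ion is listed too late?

Scanning neighbour by neighbour, only F⁻/Na⁺ violates a trend: both have 10 electrons but Z(Na)=11 > Z(F)=9, so Na⁺ should be the smaller of the two. That makes Na⁺ the one sitting a position late relative to where it belongs.

Na⁺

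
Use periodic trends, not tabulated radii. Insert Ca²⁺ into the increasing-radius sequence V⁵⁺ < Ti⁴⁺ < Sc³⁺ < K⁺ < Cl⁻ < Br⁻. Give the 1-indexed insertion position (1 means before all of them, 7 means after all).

4

Work out protons and electrons: V⁵⁺: 18 e⁻, Z=23, Ti⁴⁺: 18 e⁻, Z=22, Sc³⁺: 18 e⁻, Z=21, Ca²⁺: 18 e⁻, Z=20, K⁺: 18 e⁻, Z=19, Cl⁻: 18 e⁻, Z=17, Br⁻: 36 e⁻, Z=35. V⁵⁺ < Ti⁴⁺ (isoelectronic, higher Z=23 is smaller); Ti⁴⁺ < Sc³⁺ (both 18 e⁻, Z=22>21); Sc³⁺ < Ca²⁺ (both 18 e⁻, Z=21>20); Ca²⁺ < K⁺ (isoelectronic, higher Z=20 is smaller); K⁺ < Cl⁻ (isoelectronic, higher Z=19 is smaller); Cl⁻ < Br⁻ (same group, 1 shell fewer).
The complete sequence is V⁵⁺ < Ti⁴⁺ < Sc³⁺ < Ca²⁺ < K⁺ < Cl⁻ < Br⁻. Ca²⁺ sits at position 4.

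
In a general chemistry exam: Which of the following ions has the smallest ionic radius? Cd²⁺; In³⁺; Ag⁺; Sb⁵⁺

These species are isoelectronic with 46 electrons. The only difference is the number of protons: Sb⁵⁺ (Z=51), In³⁺ (Z=49), Cd²⁺ (Z=48), Ag⁺ (Z=47). The strongest nuclear pull (Sb⁵⁺) gives the smallest ion.

Sb⁵⁺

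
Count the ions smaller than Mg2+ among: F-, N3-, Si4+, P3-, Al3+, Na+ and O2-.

2

Electron counts and nuclear charges: Si4+: 10 e⁻, Z=14, Al3+: 10 e⁻, Z=13, Mg2+: 10 e⁻, Z=12, Na+: 10 e⁻, Z=11, F-: 10 e⁻, Z=9, O2-: 10 e⁻, Z=8, N3-: 10 e⁻, Z=7, P3-: 18 e⁻, Z=15. Si4+ < Al3+ (isoelectronic, higher Z=14 is smaller); Al3+ < Mg2+ (isoelectronic, higher Z=13 is smaller); Mg2+ < Na+ (both 10 e⁻, Z=12>11); Na+ < F- (isoelectronic, higher Z=11 is smaller); F- < O2- (both 10 e⁻, Z=9>8); O2- < N3- (both 10 e⁻, Z=8>7); N3- < P3- (same group, 1 shell fewer).
Placing each against Mg2+: smaller — Si4+, Al3+; larger — Na+, F-, O2-, N3-, P3-. Count: 2.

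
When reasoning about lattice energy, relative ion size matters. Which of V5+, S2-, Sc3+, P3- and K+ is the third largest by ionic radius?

K+

Isoelectronic series (18 e⁻ each). Size is set by nuclear charge: more protons means a smaller ion. V5+ (Z=23), Sc3+ (Z=21), K+ (Z=19), S2- (Z=16), P3- (Z=15).
So the order is V5+ < Sc3+ < K+ < S2- < P3-; the 3rd-largest ion is K+.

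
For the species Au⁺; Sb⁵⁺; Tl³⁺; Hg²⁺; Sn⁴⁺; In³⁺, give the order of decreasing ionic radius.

Tabulating Z and e⁻: Sb⁵⁺: 46 e⁻, Z=51, Sn⁴⁺: 46 e⁻, Z=50, In³⁺: 46 e⁻, Z=49, Tl³⁺: 78 e⁻, Z=81, Hg²⁺: 78 e⁻, Z=80, Au⁺: 78 e⁻, Z=79. Sb⁵⁺ < Sn⁴⁺ (isoelectronic, higher Z=51 is smaller); Sn⁴⁺ < In³⁺ (isoelectronic, higher Z=50 is smaller); In³⁺ < Tl³⁺ (same group, period 5 vs 6); Tl³⁺ < Hg²⁺ (both 78 e⁻, Z=81>80); Hg²⁺ < Au⁺ (both 78 e⁻, Z=80>79).

Au⁺ > Hg²⁺ > Tl³⁺ > In³⁺ > Sn⁴⁺ > Sb⁵⁺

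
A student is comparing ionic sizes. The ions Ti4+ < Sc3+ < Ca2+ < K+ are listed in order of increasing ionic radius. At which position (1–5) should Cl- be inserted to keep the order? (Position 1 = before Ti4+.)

5

Isoelectronic series (18 e⁻ each). Size is set by nuclear charge: more protons means a smaller ion. Ti4+ (Z=22), Sc3+ (Z=21), Ca2+ (Z=20), K+ (Z=19), Cl- (Z=17).
With Cl- included the full order is Ti4+ < Sc3+ < Ca2+ < K+ < Cl-, so it takes position 5.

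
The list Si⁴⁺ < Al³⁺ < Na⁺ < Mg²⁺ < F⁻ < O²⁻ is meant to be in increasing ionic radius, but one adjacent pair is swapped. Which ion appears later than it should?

The pair Na⁺, Mg²⁺ is the wrong way round — both have 10 electrons but Z(Mg)=12 > Z(Na)=11, so Mg²⁺ should be the smaller of the two. All other adjacent pairs agree with periodic trends, so Mg²⁺ is the misplaced ion.

Mg²⁺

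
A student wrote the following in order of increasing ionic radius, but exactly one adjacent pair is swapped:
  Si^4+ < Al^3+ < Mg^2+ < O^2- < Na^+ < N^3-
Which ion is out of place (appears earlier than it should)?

The pair O^2-, Na^+ is the wrong way round — they are isoelectronic (10 e⁻) and Na has more protons than O (11 vs 8), making Na^+ smaller. All other adjacent pairs agree with periodic trends, so O^2- is the misplaced ion.

O^2-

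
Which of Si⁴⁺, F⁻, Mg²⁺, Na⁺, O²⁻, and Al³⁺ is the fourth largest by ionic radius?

Each ion has 10 electrons. The ranking follows nuclear charge in reverse — greater Z gives a smaller radius. Si⁴⁺ (Z=14), Al³⁺ (Z=13), Mg²⁺ (Z=12), Na⁺ (Z=11), F⁻ (Z=9), O²⁻ (Z=8).
So the order is Si⁴⁺ < Al³⁺ < Mg²⁺ < Na⁺ < F⁻ < O²⁻; the 4th-largest ion is Mg²⁺.

Mg²⁺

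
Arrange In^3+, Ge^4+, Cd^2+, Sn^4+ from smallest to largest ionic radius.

Ge^4+ < Sn^4+ < In^3+ < Cd^2+

Electron counts and nuclear charges: Ge^4+ has 28 e⁻ (Z=32), Sn^4+ has 46 e⁻ (Z=50), In^3+ has 46 e⁻ (Z=49), Cd^2+ has 46 e⁻ (Z=48). Ge^4+ < Sn^4+ (same group, period 4 vs 5); Sn^4+ < In^3+ (both 46 e⁻, Z=50>49); In^3+ < Cd^2+ (isoelectronic, higher Z=49 is smaller).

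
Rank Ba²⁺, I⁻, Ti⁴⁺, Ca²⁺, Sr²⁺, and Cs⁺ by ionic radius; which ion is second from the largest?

Tabulating Z and e⁻: Ti⁴⁺ has 18 e⁻ (Z=22), Ca²⁺ has 18 e⁻ (Z=20), Sr²⁺ has 36 e⁻ (Z=38), Ba²⁺ has 54 e⁻ (Z=56), Cs⁺ has 54 e⁻ (Z=55), I⁻ has 54 e⁻ (Z=53). Ti⁴⁺ < Ca²⁺ (both 18 e⁻, Z=22>20); Ca²⁺ < Sr²⁺ (same group, 1 shell fewer); Sr²⁺ < Ba²⁺ (same group, 1 shell fewer); Ba²⁺ < Cs⁺ (isoelectronic, higher Z=56 is smaller); Cs⁺ < I⁻ (both 54 e⁻, Z=55>53).
That gives Ti⁴⁺ < Ca²⁺ < Sr²⁺ < Ba²⁺ < Cs⁺ < I⁻. From the largest end, number 2 is Cs⁺.

Cs⁺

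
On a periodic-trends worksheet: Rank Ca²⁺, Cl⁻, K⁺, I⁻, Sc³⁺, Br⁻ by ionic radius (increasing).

Electron counts and nuclear charges: Sc³⁺: 18 e⁻, Z=21, Ca²⁺: 18 e⁻, Z=20, K⁺: 18 e⁻, Z=19, Cl⁻: 18 e⁻, Z=17, Br⁻: 36 e⁻, Z=35, I⁻: 54 e⁻, Z=53. Sc³⁺ < Ca²⁺ (isoelectronic, higher Z=21 is smaller); Ca²⁺ < K⁺ (isoelectronic, higher Z=20 is smaller); K⁺ < Cl⁻ (both 18 e⁻, Z=19>17); Cl⁻ < Br⁻ (same group, 1 shell fewer); Br⁻ < I⁻ (same group, period 4 vs 5).

Sc³⁺ < Ca²⁺ < K⁺ < Cl⁻ < Br⁻ < I⁻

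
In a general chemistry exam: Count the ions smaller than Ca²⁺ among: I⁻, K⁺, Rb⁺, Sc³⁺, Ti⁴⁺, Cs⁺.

2

Electron counts and nuclear charges: Ti⁴⁺ has 18 e⁻ (Z=22), Sc³⁺ has 18 e⁻ (Z=21), Ca²⁺ has 18 e⁻ (Z=20), K⁺ has 18 e⁻ (Z=19), Rb⁺ has 36 e⁻ (Z=37), Cs⁺ has 54 e⁻ (Z=55), I⁻ has 54 e⁻ (Z=53). Ti⁴⁺ < Sc³⁺ (both 18 e⁻, Z=22>21); Sc³⁺ < Ca²⁺ (both 18 e⁻, Z=21>20); Ca²⁺ < K⁺ (isoelectronic, higher Z=20 is smaller); K⁺ < Rb⁺ (same group, 1 shell fewer); Rb⁺ < Cs⁺ (same group, 1 shell fewer); Cs⁺ < I⁻ (isoelectronic, higher Z=55 is smaller).
Relative to Ca²⁺, the ions that are smaller are Ti⁴⁺, Sc³⁺. Count: 2.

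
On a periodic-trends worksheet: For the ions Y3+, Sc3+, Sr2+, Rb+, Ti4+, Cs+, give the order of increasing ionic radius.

Ti4+ < Sc3+ < Y3+ < Sr2+ < Rb+ < Cs+

First list Z and electron count for each: Ti4+: 18 e⁻, Z=22, Sc3+: 18 e⁻, Z=21, Y3+: 36 e⁻, Z=39, Sr2+: 36 e⁻, Z=38, Rb+: 36 e⁻, Z=37, Cs+: 54 e⁻, Z=55. Ti4+ < Sc3+ (isoelectronic, higher Z=22 is smaller); Sc3+ < Y3+ (same group, 1 shell fewer); Y3+ < Sr2+ (isoelectronic, higher Z=39 is smaller); Sr2+ < Rb+ (isoelectronic, higher Z=38 is smaller); Rb+ < Cs+ (same group, 1 shell fewer).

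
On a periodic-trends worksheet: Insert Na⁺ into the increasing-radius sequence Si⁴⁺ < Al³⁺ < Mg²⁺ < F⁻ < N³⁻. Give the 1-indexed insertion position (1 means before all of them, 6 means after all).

4

Each ion has 10 electrons. The ranking follows nuclear charge in reverse — greater Z gives a smaller radius. Si⁴⁺ (Z=14), Al³⁺ (Z=13), Mg²⁺ (Z=12), Na⁺ (Z=11), F⁻ (Z=9), N³⁻ (Z=7).
With Na⁺ included the full order is Si⁴⁺ < Al³⁺ < Mg²⁺ < Na⁺ < F⁻ < N³⁻, so it takes position 4.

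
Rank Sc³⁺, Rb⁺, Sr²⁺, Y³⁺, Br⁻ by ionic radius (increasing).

Electron counts and nuclear charges: Sc³⁺: 18 e⁻, Z=21, Y³⁺: 36 e⁻, Z=39, Sr²⁺: 36 e⁻, Z=38, Rb⁺: 36 e⁻, Z=37, Br⁻: 36 e⁻, Z=35. Sc³⁺ < Y³⁺ (same group, 1 shell fewer); Y³⁺ < Sr²⁺ (isoelectronic, higher Z=39 is smaller); Sr²⁺ < Rb⁺ (both 36 e⁻, Z=38>37); Rb⁺ < Br⁻ (isoelectronic, higher Z=37 is smaller).

Sc³⁺ < Y³⁺ < Sr²⁺ < Rb⁺ < Br⁻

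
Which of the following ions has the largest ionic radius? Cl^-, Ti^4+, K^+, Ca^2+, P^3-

P^3-

All of these have 18 electrons (isoelectronic). With the same electron cloud, the ion with the most protons pulls it in tightest. Nuclear charges: Ti^4+ (Z=22), Ca^2+ (Z=20), K^+ (Z=19), Cl^- (Z=17), P^3- (Z=15). Highest Z is smallest.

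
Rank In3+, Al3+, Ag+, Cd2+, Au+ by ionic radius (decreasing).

Al3+ (Z=13, 10 e⁻), In3+ (Z=49, 46 e⁻), Cd2+ (Z=48, 46 e⁻), Ag+ (Z=47, 46 e⁻), Au+ (Z=79, 78 e⁻). Al3+ < In3+ (same group, 2 shells fewer); In3+ < Cd2+ (both 46 e⁻, Z=49>48); Cd2+ < Ag+ (both 46 e⁻, Z=48>47); Ag+ < Au+ (same group, 1 shell fewer).

Au+ > Ag+ > Cd2+ > In3+ > Al3+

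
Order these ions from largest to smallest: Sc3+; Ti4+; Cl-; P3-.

Each ion has 18 electrons. The ranking follows nuclear charge in reverse — greater Z gives a smaller radius. Ti4+ (Z=22), Sc3+ (Z=21), Cl- (Z=17), P3- (Z=15).

P3- > Cl- > Sc3+ > Ti4+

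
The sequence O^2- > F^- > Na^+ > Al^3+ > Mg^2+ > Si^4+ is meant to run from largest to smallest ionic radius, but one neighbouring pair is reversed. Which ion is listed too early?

Al^3+

The pair Al^3+, Mg^2+ is the wrong way round — Al^3+ and Mg^2+ share 10 electrons; the higher nuclear charge on Al (Z=13) contracts it more, so Al^3+ < Mg^2+. All other adjacent pairs agree with periodic trends, so Al^3+ is the misplaced ion.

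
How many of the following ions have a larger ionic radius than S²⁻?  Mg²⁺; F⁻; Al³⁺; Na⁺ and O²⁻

0

Al³⁺ has 10 e⁻ (Z=13), Mg²⁺ has 10 e⁻ (Z=12), Na⁺ has 10 e⁻ (Z=11), F⁻ has 10 e⁻ (Z=9), O²⁻ has 10 e⁻ (Z=8), S²⁻ has 18 e⁻ (Z=16). Al³⁺ < Mg²⁺ (both 10 e⁻, Z=13>12); Mg²⁺ < Na⁺ (both 10 e⁻, Z=12>11); Na⁺ < F⁻ (both 10 e⁻, Z=11>9); F⁻ < O²⁻ (both 10 e⁻, Z=9>8); O²⁻ < S²⁻ (same group, period 2 vs 3).
Ordering all of them (including S²⁻) by radius gives Al³⁺ < Mg²⁺ < Na⁺ < F⁻ < O²⁻ < S²⁻. Count: 0.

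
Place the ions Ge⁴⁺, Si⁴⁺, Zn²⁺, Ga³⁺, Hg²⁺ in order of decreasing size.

Tabulating Z and e⁻: Si⁴⁺ (Z=14, 10 e⁻), Ge⁴⁺ (Z=32, 28 e⁻), Ga³⁺ (Z=31, 28 e⁻), Zn²⁺ (Z=30, 28 e⁻), Hg²⁺ (Z=80, 78 e⁻). Si⁴⁺ < Ge⁴⁺ (same group, 1 shell fewer); Ge⁴⁺ < Ga³⁺ (both 28 e⁻, Z=32>31); Ga³⁺ < Zn²⁺ (isoelectronic, higher Z=31 is smaller); Zn²⁺ < Hg²⁺ (same group, period 4 vs 6).

Hg²⁺ > Zn²⁺ > Ga³⁺ > Ge⁴⁺ > Si⁴⁺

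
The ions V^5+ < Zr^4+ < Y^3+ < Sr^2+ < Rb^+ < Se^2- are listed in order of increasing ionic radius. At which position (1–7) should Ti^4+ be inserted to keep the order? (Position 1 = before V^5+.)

2

First list Z and electron count for each: V^5+: 18 e⁻, Z=23, Ti^4+: 18 e⁻, Z=22, Zr^4+: 36 e⁻, Z=40, Y^3+: 36 e⁻, Z=39, Sr^2+: 36 e⁻, Z=38, Rb^+: 36 e⁻, Z=37, Se^2-: 36 e⁻, Z=34. V^5+ < Ti^4+ (isoelectronic, higher Z=23 is smaller); Ti^4+ < Zr^4+ (same group, period 4 vs 5); Zr^4+ < Y^3+ (isoelectronic, higher Z=40 is smaller); Y^3+ < Sr^2+ (isoelectronic, higher Z=39 is smaller); Sr^2+ < Rb^+ (both 36 e⁻, Z=38>37); Rb^+ < Se^2- (both 36 e⁻, Z=37>34).
With Ti^4+ included the full order is V^5+ < Ti^4+ < Zr^4+ < Y^3+ < Sr^2+ < Rb^+ < Se^2-, so it takes position 2.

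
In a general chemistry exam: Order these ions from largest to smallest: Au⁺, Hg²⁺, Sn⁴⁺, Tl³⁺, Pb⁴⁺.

Electron counts and nuclear charges: Sn⁴⁺ has 46 e⁻ (Z=50), Pb⁴⁺ has 78 e⁻ (Z=82), Tl³⁺ has 78 e⁻ (Z=81), Hg²⁺ has 78 e⁻ (Z=80), Au⁺ has 78 e⁻ (Z=79). Sn⁴⁺ < Pb⁴⁺ (same group, period 5 vs 6); Pb⁴⁺ < Tl³⁺ (both 78 e⁻, Z=82>81); Tl³⁺ < Hg²⁺ (isoelectronic, higher Z=81 is smaller); Hg²⁺ < Au⁺ (both 78 e⁻, Z=80>79).

Au⁺ > Hg²⁺ > Tl³⁺ > Pb⁴⁺ > Sn⁴⁺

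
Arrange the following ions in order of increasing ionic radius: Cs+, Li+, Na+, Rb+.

These ions sit in one column with identical charge. Each step down the periodic table adds a principal shell, increasing the radius.

Li+ < Na+ < Rb+ < Cs+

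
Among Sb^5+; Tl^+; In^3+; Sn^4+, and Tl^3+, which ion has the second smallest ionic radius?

Tabulating Z and e⁻: Sb^5+: 46 e⁻, Z=51, Sn^4+: 46 e⁻, Z=50, In^3+: 46 e⁻, Z=49, Tl^3+: 78 e⁻, Z=81, Tl^+: 80 e⁻, Z=81. Sb^5+ < Sn^4+ (both 46 e⁻, Z=51>50); Sn^4+ < In^3+ (both 46 e⁻, Z=50>49); In^3+ < Tl^3+ (same group, 1 shell fewer); Tl^3+ < Tl^+ (higher charge on the same element).
So the order is Sb^5+ < Sn^4+ < In^3+ < Tl^3+ < Tl^+; the 2nd-smallest ion is Sn^4+.

Sn^4+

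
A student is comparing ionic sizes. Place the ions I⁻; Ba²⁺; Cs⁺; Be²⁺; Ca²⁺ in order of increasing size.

Be²⁺ < Ca²⁺ < Ba²⁺ < Cs⁺ < I⁻

First list Z and electron count for each: Be²⁺: 2 e⁻, Z=4, Ca²⁺: 18 e⁻, Z=20, Ba²⁺: 54 e⁻, Z=56, Cs⁺: 54 e⁻, Z=55, I⁻: 54 e⁻, Z=53. Be²⁺ < Ca²⁺ (same group, period 2 vs 4); Ca²⁺ < Ba²⁺ (same group, 2 shells fewer); Ba²⁺ < Cs⁺ (both 54 e⁻, Z=56>55); Cs⁺ < I⁻ (isoelectronic, higher Z=55 is smaller).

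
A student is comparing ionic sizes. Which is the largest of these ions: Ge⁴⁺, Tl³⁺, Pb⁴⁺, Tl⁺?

Tl⁺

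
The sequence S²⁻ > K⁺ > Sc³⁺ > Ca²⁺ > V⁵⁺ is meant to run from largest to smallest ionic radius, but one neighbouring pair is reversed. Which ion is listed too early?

Scanning neighbour by neighbour, only Sc³⁺/Ca²⁺ violates a trend: they are isoelectronic (18 e⁻) and Sc has more protons than Ca (21 vs 20), making Sc³⁺ smaller. That makes Sc³⁺ the one sitting a position early relative to where it belongs.

Sc³⁺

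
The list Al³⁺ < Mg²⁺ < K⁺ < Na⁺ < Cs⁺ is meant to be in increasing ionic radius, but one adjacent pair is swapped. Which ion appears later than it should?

Compare adjacent ions: Na⁺ and K⁺ are in one column with the same charge; the lighter period-3 ion has one fewer shell and is smaller — yet in this increasing list K⁺ sits before Na⁺. Nothing else is reversed, so Na⁺ should move one place to the left.

Na⁺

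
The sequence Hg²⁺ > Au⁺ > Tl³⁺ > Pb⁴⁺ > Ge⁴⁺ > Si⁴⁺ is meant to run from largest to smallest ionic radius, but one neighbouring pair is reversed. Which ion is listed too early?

Hg²⁺

The pair Hg²⁺, Au⁺ is the wrong way round — they are isoelectronic (78 e⁻) and Hg has more protons than Au (80 vs 79), making Hg²⁺ smaller. All other adjacent pairs agree with periodic trends, so Hg²⁺ is the misplaced ion.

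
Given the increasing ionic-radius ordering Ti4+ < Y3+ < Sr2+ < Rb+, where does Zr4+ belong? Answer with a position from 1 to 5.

2

First list Z and electron count for each: Ti4+ (Z=22, 18 e⁻), Zr4+ (Z=40, 36 e⁻), Y3+ (Z=39, 36 e⁻), Sr2+ (Z=38, 36 e⁻), Rb+ (Z=37, 36 e⁻). Ti4+ < Zr4+ (same group, period 4 vs 5); Zr4+ < Y3+ (both 36 e⁻, Z=40>39); Y3+ < Sr2+ (isoelectronic, higher Z=39 is smaller); Sr2+ < Rb+ (isoelectronic, higher Z=38 is smaller).
Merged order: Ti4+ < Zr4+ < Y3+ < Sr2+ < Rb+ — Zr4+ is number 2.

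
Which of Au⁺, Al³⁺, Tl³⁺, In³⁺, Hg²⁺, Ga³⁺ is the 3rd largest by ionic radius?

Work out protons and electrons: Al³⁺: 10 e⁻, Z=13, Ga³⁺: 28 e⁻, Z=31, In³⁺: 46 e⁻, Z=49, Tl³⁺: 78 e⁻, Z=81, Hg²⁺: 78 e⁻, Z=80, Au⁺: 78 e⁻, Z=79. Al³⁺ < Ga³⁺ (same group, 1 shell fewer); Ga³⁺ < In³⁺ (same group, 1 shell fewer); In³⁺ < Tl³⁺ (same group, period 5 vs 6); Tl³⁺ < Hg²⁺ (both 78 e⁻, Z=81>80); Hg²⁺ < Au⁺ (both 78 e⁻, Z=80>79).
Ordering: Al³⁺ < Ga³⁺ < In³⁺ < Tl³⁺ < Hg²⁺ < Au⁺. The 3rd largest is Tl³⁺.

Tl³⁺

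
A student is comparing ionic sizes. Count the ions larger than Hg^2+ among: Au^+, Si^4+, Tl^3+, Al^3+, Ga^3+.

First list Z and electron count for each: Si^4+ has 10 e⁻ (Z=14), Al^3+ has 10 e⁻ (Z=13), Ga^3+ has 28 e⁻ (Z=31), Tl^3+ has 78 e⁻ (Z=81), Hg^2+ has 78 e⁻ (Z=80), Au^+ has 78 e⁻ (Z=79). Si^4+ < Al^3+ (isoelectronic, higher Z=14 is smaller); Al^3+ < Ga^3+ (same group, 1 shell fewer); Ga^3+ < Tl^3+ (same group, period 4 vs 6); Tl^3+ < Hg^2+ (isoelectronic, higher Z=81 is smaller); Hg^2+ < Au^+ (isoelectronic, higher Z=80 is smaller).
Ordering all of them (including Hg^2+) by radius gives Si^4+ < Al^3+ < Ga^3+ < Tl^3+ < Hg^2+ < Au^+. That's 1.

1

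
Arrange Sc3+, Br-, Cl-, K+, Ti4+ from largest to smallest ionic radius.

Br- > Cl- > K+ > Sc3+ > Ti4+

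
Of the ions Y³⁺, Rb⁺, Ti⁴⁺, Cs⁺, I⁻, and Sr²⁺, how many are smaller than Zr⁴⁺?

1

Tabulating Z and e⁻: Ti⁴⁺ has 18 e⁻ (Z=22), Zr⁴⁺ has 36 e⁻ (Z=40), Y³⁺ has 36 e⁻ (Z=39), Sr²⁺ has 36 e⁻ (Z=38), Rb⁺ has 36 e⁻ (Z=37), Cs⁺ has 54 e⁻ (Z=55), I⁻ has 54 e⁻ (Z=53). Ti⁴⁺ < Zr⁴⁺ (same group, 1 shell fewer); Zr⁴⁺ < Y³⁺ (both 36 e⁻, Z=40>39); Y³⁺ < Sr²⁺ (both 36 e⁻, Z=39>38); Sr²⁺ < Rb⁺ (both 36 e⁻, Z=38>37); Rb⁺ < Cs⁺ (same group, period 5 vs 6); Cs⁺ < I⁻ (both 54 e⁻, Z=55>53).
Relative to Zr⁴⁺, the ions that are smaller are Ti⁴⁺. So 1 is smaller.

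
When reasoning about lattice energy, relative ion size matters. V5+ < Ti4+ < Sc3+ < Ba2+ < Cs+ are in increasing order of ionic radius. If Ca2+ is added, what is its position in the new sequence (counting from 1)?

4

V5+: 18 e⁻, Z=23, Ti4+: 18 e⁻, Z=22, Sc3+: 18 e⁻, Z=21, Ca2+: 18 e⁻, Z=20, Ba2+: 54 e⁻, Z=56, Cs+: 54 e⁻, Z=55. V5+ < Ti4+ (both 18 e⁻, Z=23>22); Ti4+ < Sc3+ (both 18 e⁻, Z=22>21); Sc3+ < Ca2+ (both 18 e⁻, Z=21>20); Ca2+ < Ba2+ (same group, 2 shells fewer); Ba2+ < Cs+ (both 54 e⁻, Z=56>55).
Putting Ca2+ in gives V5+ < Ti4+ < Sc3+ < Ca2+ < Ba2+ < Cs+; it lands at slot 4.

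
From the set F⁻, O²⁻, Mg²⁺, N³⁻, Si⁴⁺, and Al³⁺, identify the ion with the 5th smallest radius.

O²⁻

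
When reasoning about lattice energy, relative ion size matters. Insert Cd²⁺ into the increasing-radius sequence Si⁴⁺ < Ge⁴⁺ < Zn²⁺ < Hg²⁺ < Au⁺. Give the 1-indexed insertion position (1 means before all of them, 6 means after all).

Electron counts and nuclear charges: Si⁴⁺: 10 e⁻, Z=14, Ge⁴⁺: 28 e⁻, Z=32, Zn²⁺: 28 e⁻, Z=30, Cd²⁺: 46 e⁻, Z=48, Hg²⁺: 78 e⁻, Z=80, Au⁺: 78 e⁻, Z=79. Si⁴⁺ < Ge⁴⁺ (same group, period 3 vs 4); Ge⁴⁺ < Zn²⁺ (isoelectronic, higher Z=32 is smaller); Zn²⁺ < Cd²⁺ (same group, 1 shell fewer); Cd²⁺ < Hg²⁺ (same group, 1 shell fewer); Hg²⁺ < Au⁺ (isoelectronic, higher Z=80 is smaller).
Merged order: Si⁴⁺ < Ge⁴⁺ < Zn²⁺ < Cd²⁺ < Hg²⁺ < Au⁺ — Cd²⁺ is number 4.

4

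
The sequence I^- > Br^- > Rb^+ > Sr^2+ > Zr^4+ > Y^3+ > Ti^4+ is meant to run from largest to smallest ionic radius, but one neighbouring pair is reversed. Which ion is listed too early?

Zr^4+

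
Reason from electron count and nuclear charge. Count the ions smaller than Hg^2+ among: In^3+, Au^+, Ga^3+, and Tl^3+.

Tabulating Z and e⁻: Ga^3+ has 28 e⁻ (Z=31), In^3+ has 46 e⁻ (Z=49), Tl^3+ has 78 e⁻ (Z=81), Hg^2+ has 78 e⁻ (Z=80), Au^+ has 78 e⁻ (Z=79). Ga^3+ < In^3+ (same group, 1 shell fewer); In^3+ < Tl^3+ (same group, 1 shell fewer); Tl^3+ < Hg^2+ (isoelectronic, higher Z=81 is smaller); Hg^2+ < Au^+ (both 78 e⁻, Z=80>79).
Ordering all of them (including Hg^2+) by radius gives Ga^3+ < In^3+ < Tl^3+ < Hg^2+ < Au^+. Count: 3.

3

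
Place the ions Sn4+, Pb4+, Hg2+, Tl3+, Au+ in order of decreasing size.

Au+ > Hg2+ > Tl3+ > Pb4+ > Sn4+

Electron counts and nuclear charges: Sn4+: 46 e⁻, Z=50, Pb4+: 78 e⁻, Z=82, Tl3+: 78 e⁻, Z=81, Hg2+: 78 e⁻, Z=80, Au+: 78 e⁻, Z=79. Sn4+ < Pb4+ (same group, 1 shell fewer); Pb4+ < Tl3+ (isoelectronic, higher Z=82 is smaller); Tl3+ < Hg2+ (both 78 e⁻, Z=81>80); Hg2+ < Au+ (both 78 e⁻, Z=80>79).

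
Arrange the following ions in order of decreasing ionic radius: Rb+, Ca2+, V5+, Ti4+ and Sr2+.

Electron counts and nuclear charges: V5+ (Z=23, 18 e⁻), Ti4+ (Z=22, 18 e⁻), Ca2+ (Z=20, 18 e⁻), Sr2+ (Z=38, 36 e⁻), Rb+ (Z=37, 36 e⁻). V5+ < Ti4+ (both 18 e⁻, Z=23>22); Ti4+ < Ca2+ (isoelectronic, higher Z=22 is smaller); Ca2+ < Sr2+ (same group, 1 shell fewer); Sr2+ < Rb+ (both 36 e⁻, Z=38>37).

Rb+ > Sr2+ > Ca2+ > Ti4+ > V5+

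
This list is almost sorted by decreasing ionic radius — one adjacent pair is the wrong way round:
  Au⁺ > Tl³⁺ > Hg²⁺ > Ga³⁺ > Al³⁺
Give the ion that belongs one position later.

Tl³⁺

Check each adjacent pair. Tl³⁺ and Hg²⁺ are reversed: they are isoelectronic (78 e⁻) and Tl has more protons than Hg (81 vs 80), making Tl³⁺ smaller. No other neighbouring pair contradicts the periodic trends, so Tl³⁺ is the ion listed too early.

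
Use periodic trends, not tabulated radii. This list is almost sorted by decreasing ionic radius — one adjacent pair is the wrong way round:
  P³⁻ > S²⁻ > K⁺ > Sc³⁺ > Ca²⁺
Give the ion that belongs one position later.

Sc³⁺

Check each adjacent pair. Sc³⁺ and Ca²⁺ are reversed: both have 18 electrons but Z(Sc)=21 > Z(Ca)=20, so Sc³⁺ should be the smaller of the two. No other neighbouring pair contradicts the periodic trends, so Sc³⁺ is the ion listed too early.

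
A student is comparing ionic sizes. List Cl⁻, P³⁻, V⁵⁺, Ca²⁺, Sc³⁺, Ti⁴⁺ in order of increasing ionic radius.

V⁵⁺ < Ti⁴⁺ < Sc³⁺ < Ca²⁺ < Cl⁻ < P³⁻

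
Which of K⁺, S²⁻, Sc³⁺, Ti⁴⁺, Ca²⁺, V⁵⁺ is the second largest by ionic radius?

K⁺

All of these have 18 electrons (isoelectronic). With the same electron cloud, the ion with the most protons pulls it in tightest. Nuclear charges: V⁵⁺ (Z=23), Ti⁴⁺ (Z=22), Sc³⁺ (Z=21), Ca²⁺ (Z=20), K⁺ (Z=19), S²⁻ (Z=16). Highest Z is smallest.
That gives V⁵⁺ < Ti⁴⁺ < Sc³⁺ < Ca²⁺ < K⁺ < S²⁻. From the largest end, number 2 is K⁺.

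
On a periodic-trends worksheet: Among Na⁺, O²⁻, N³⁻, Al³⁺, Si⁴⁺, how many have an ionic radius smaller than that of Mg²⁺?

2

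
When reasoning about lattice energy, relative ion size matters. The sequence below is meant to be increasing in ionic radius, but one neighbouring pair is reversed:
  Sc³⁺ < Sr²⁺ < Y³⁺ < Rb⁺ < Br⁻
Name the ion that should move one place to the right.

Sr²⁺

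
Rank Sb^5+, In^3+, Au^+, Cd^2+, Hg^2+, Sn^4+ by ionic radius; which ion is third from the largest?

Cd^2+

First list Z and electron count for each: Sb^5+ has 46 e⁻ (Z=51), Sn^4+ has 46 e⁻ (Z=50), In^3+ has 46 e⁻ (Z=49), Cd^2+ has 46 e⁻ (Z=48), Hg^2+ has 78 e⁻ (Z=80), Au^+ has 78 e⁻ (Z=79). Sb^5+ < Sn^4+ (both 46 e⁻, Z=51>50); Sn^4+ < In^3+ (isoelectronic, higher Z=50 is smaller); In^3+ < Cd^2+ (both 46 e⁻, Z=49>48); Cd^2+ < Hg^2+ (same group, 1 shell fewer); Hg^2+ < Au^+ (isoelectronic, higher Z=80 is smaller).
Ordering: Sb^5+ < Sn^4+ < In^3+ < Cd^2+ < Hg^2+ < Au^+. The third largest is Cd^2+.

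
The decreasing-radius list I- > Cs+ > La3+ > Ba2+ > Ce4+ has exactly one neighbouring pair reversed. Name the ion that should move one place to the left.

Ba2+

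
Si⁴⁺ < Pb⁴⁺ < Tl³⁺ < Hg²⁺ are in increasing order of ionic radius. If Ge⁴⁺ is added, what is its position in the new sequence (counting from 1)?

First list Z and electron count for each: Si⁴⁺: 10 e⁻, Z=14, Ge⁴⁺: 28 e⁻, Z=32, Pb⁴⁺: 78 e⁻, Z=82, Tl³⁺: 78 e⁻, Z=81, Hg²⁺: 78 e⁻, Z=80. Si⁴⁺ < Ge⁴⁺ (same group, 1 shell fewer); Ge⁴⁺ < Pb⁴⁺ (same group, period 4 vs 6); Pb⁴⁺ < Tl³⁺ (isoelectronic, higher Z=82 is smaller); Tl³⁺ < Hg²⁺ (isoelectronic, higher Z=81 is smaller).
With Ge⁴⁺ included the full order is Si⁴⁺ < Ge⁴⁺ < Pb⁴⁺ < Tl³⁺ < Hg²⁺, so it takes position 2.

2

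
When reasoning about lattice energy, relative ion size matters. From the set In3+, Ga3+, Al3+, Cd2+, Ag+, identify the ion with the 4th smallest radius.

Electron counts and nuclear charges: Al3+ (Z=13, 10 e⁻), Ga3+ (Z=31, 28 e⁻), In3+ (Z=49, 46 e⁻), Cd2+ (Z=48, 46 e⁻), Ag+ (Z=47, 46 e⁻). Al3+ < Ga3+ (same group, 1 shell fewer); Ga3+ < In3+ (same group, period 4 vs 5); In3+ < Cd2+ (isoelectronic, higher Z=49 is smaller); Cd2+ < Ag+ (both 46 e⁻, Z=48>47).
So the order is Al3+ < Ga3+ < In3+ < Cd2+ < Ag+; the 4th-smallest ion is Cd2+.

Cd2+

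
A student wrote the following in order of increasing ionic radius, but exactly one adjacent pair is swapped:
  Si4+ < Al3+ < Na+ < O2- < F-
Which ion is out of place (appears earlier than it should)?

Scanning neighbour by neighbour, only O2-/F- violates a trend: F- and O2- share 10 electrons; the higher nuclear charge on F (Z=9) contracts it more, so F- < O2-. That makes O2- the one sitting a position early relative to where it belongs.

O2-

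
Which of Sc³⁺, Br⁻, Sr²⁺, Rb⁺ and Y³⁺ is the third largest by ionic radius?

Work out protons and electrons: Sc³⁺: 18 e⁻, Z=21, Y³⁺: 36 e⁻, Z=39, Sr²⁺: 36 e⁻, Z=38, Rb⁺: 36 e⁻, Z=37, Br⁻: 36 e⁻, Z=35. Sc³⁺ < Y³⁺ (same group, 1 shell fewer); Y³⁺ < Sr²⁺ (isoelectronic, higher Z=39 is smaller); Sr²⁺ < Rb⁺ (both 36 e⁻, Z=38>37); Rb⁺ < Br⁻ (isoelectronic, higher Z=37 is smaller).
So the order is Sc³⁺ < Y³⁺ < Sr²⁺ < Rb⁺ < Br⁻; the 3rd-largest ion is Sr²⁺.

Sr²⁺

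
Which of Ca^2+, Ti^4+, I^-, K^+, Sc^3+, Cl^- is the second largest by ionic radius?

Ti^4+ has 18 e⁻ (Z=22), Sc^3+ has 18 e⁻ (Z=21), Ca^2+ has 18 e⁻ (Z=20), K^+ has 18 e⁻ (Z=19), Cl^- has 18 e⁻ (Z=17), I^- has 54 e⁻ (Z=53). Ti^4+ < Sc^3+ (both 18 e⁻, Z=22>21); Sc^3+ < Ca^2+ (isoelectronic, higher Z=21 is smaller); Ca^2+ < K^+ (both 18 e⁻, Z=20>19); K^+ < Cl^- (both 18 e⁻, Z=19>17); Cl^- < I^- (same group, period 3 vs 5).
Full ascending order: Ti^4+ < Sc^3+ < Ca^2+ < K^+ < Cl^- < I^-. Counting from the largest, position 2 is Cl^-.

Cl^-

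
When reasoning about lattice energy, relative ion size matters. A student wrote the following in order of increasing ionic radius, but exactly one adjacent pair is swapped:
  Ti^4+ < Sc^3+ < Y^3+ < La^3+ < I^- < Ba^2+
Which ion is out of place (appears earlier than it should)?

Compare adjacent ions: Ba^2+ and I^- share 54 electrons; the higher nuclear charge on Ba (Z=56) contracts it more, so Ba^2+ < I^- — yet in this increasing list I^- sits before Ba^2+. Nothing else is reversed, so I^- should move one place to the right.

I^-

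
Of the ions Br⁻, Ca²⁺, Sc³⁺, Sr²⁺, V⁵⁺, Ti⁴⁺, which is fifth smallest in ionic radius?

Sr²⁺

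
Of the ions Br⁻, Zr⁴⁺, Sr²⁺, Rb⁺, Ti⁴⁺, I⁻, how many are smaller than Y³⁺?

2

Electron counts and nuclear charges: Ti⁴⁺: 18 e⁻, Z=22, Zr⁴⁺: 36 e⁻, Z=40, Y³⁺: 36 e⁻, Z=39, Sr²⁺: 36 e⁻, Z=38, Rb⁺: 36 e⁻, Z=37, Br⁻: 36 e⁻, Z=35, I⁻: 54 e⁻, Z=53. Ti⁴⁺ < Zr⁴⁺ (same group, 1 shell fewer); Zr⁴⁺ < Y³⁺ (both 36 e⁻, Z=40>39); Y³⁺ < Sr²⁺ (isoelectronic, higher Z=39 is smaller); Sr²⁺ < Rb⁺ (both 36 e⁻, Z=38>37); Rb⁺ < Br⁻ (both 36 e⁻, Z=37>35); Br⁻ < I⁻ (same group, period 4 vs 5).
Relative to Y³⁺, the ions that are smaller are Ti⁴⁺, Zr⁴⁺. Count: 2.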